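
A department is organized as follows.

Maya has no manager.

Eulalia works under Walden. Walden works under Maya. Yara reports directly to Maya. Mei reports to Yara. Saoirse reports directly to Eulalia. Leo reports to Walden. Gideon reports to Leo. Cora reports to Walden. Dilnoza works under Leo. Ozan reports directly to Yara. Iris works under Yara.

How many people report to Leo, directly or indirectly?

2

Leo directly manages Dilnoza, Gideon. Dilnoza has no reports. Gideon has no reports. So Leo's organization is 2 direct reports plus everyone under them: 1 + 1 = 2.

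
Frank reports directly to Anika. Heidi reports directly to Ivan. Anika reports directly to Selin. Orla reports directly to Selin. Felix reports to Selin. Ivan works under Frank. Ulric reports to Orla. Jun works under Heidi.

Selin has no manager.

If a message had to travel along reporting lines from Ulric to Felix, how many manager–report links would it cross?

3

Ulric is 2 levels below Selin, and Felix is 1 level below Selin (their lowest common manager). The shortest path runs up from Ulric to Selin and back down to Felix: 2 + 1 = 3 links.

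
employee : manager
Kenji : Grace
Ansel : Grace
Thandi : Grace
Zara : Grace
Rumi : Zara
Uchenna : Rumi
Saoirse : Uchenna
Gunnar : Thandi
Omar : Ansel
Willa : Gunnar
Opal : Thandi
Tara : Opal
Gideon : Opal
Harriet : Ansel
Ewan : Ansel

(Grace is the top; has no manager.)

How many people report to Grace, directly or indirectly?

15

Grace directly manages Kenji, Ansel, Thandi, Zara. Kenji has no reports. Under Ansel: Ewan, Harriet, Omar (3). Under Thandi: Opal, Gideon, Tara, Gunnar, Willa (5). Under Zara: Rumi, Uchenna, Saoirse (3). So Grace's organization is 4 direct reports plus everyone under them: 1 + 4 + 6 + 4 = 15.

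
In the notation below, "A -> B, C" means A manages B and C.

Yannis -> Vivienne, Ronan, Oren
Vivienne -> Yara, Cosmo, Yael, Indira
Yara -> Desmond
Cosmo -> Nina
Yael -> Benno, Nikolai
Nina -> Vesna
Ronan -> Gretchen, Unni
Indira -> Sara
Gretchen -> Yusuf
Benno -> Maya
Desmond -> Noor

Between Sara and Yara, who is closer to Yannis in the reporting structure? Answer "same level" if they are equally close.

Yara

Sara is 3 levels below Yannis; Yara is 2. Yara is higher.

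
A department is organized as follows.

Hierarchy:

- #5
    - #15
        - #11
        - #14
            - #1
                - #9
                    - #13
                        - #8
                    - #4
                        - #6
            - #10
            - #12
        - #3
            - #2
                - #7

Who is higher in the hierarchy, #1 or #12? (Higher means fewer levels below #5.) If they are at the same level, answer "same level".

same level

Both #1 and #12 are 3 levels below #5.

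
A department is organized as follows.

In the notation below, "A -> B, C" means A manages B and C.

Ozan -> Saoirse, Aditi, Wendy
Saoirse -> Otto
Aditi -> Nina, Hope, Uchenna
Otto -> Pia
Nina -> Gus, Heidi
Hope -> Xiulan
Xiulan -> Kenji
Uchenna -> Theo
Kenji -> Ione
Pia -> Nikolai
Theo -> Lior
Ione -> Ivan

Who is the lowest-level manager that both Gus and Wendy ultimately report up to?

Gus's chain of managers is Nina, Aditi, Ozan. Wendy's chain of managers is Ozan. The first manager that appears in both chains is Ozan.

Ozan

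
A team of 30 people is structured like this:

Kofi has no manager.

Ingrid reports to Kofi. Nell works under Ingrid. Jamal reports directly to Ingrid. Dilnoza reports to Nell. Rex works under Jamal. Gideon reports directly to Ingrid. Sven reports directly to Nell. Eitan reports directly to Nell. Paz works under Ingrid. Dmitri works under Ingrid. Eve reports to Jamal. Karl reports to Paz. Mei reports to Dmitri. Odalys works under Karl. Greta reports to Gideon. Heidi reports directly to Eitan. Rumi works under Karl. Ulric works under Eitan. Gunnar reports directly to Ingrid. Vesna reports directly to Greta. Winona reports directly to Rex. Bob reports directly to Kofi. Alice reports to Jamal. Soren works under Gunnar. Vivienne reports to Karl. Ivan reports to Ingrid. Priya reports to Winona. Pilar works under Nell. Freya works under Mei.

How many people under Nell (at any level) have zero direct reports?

The people in Nell's organization with no one reporting to them are Pilar, Ulric, Heidi, Sven, Dilnoza. That is 5.

5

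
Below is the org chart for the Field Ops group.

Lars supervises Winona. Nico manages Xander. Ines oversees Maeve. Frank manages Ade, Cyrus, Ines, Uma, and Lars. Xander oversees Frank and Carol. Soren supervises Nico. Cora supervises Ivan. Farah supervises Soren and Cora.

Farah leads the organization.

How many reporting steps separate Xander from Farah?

3

Chain from Xander up to Farah: Xander → Nico → Soren → Farah. That is 3 steps up, so Xander is 3 levels below Farah.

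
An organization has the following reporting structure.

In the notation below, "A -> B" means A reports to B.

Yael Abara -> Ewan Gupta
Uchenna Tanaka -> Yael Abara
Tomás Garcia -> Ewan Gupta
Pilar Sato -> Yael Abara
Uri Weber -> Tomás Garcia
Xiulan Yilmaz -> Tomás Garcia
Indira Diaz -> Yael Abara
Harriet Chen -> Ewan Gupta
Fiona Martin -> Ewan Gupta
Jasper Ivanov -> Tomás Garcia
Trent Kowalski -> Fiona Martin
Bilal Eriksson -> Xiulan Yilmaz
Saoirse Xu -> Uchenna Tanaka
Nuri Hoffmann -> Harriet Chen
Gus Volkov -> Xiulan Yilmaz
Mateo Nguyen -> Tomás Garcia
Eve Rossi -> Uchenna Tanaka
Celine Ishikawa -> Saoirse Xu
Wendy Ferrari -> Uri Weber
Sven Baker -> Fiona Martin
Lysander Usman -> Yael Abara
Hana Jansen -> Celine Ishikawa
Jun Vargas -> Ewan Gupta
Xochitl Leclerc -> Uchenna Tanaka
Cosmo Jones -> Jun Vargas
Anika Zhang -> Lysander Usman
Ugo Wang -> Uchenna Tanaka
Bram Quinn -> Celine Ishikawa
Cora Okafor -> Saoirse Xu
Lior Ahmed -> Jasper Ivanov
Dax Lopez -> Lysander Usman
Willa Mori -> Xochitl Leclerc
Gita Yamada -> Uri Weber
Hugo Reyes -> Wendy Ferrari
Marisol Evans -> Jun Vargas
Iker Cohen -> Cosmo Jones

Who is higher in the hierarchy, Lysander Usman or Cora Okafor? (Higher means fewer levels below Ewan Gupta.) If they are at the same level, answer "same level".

Lysander Usman

Lysander Usman is 2 levels below Ewan Gupta; Cora Okafor is 4. Lysander Usman is higher.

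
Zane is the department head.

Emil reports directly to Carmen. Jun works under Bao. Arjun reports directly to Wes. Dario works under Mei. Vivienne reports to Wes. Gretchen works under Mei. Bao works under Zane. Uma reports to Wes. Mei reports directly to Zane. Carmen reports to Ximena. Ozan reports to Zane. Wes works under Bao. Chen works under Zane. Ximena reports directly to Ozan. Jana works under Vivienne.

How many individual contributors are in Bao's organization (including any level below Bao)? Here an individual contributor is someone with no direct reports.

The people in Bao's organization with no one reporting to them are Jun, Uma, Arjun, Jana. That is 4.

4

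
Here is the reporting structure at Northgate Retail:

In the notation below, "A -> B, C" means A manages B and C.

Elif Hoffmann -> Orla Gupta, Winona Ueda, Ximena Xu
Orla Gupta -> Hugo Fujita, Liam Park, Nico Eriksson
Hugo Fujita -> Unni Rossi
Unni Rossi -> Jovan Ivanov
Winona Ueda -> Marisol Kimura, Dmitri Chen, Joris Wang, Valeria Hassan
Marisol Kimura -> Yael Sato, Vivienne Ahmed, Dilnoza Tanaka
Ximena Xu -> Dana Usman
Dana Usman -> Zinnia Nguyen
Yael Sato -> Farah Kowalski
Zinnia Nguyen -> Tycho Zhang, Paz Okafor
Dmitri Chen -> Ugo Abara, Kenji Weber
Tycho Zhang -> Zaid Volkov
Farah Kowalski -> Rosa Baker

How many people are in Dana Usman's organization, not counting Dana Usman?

Dana Usman directly manages Zinnia Nguyen. Under Zinnia Nguyen: Paz Okafor, Tycho Zhang, Zaid Volkov (3). That's 4 in total.

4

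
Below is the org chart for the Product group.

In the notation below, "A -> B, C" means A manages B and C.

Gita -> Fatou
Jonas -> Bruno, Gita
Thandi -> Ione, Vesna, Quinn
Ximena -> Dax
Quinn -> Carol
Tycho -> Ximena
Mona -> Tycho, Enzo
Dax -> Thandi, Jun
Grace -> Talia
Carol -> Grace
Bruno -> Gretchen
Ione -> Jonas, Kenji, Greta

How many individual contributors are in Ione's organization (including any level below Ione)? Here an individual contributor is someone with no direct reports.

4

The people in Ione's organization with no one reporting to them are Greta, Kenji, Fatou, Gretchen. That is 4.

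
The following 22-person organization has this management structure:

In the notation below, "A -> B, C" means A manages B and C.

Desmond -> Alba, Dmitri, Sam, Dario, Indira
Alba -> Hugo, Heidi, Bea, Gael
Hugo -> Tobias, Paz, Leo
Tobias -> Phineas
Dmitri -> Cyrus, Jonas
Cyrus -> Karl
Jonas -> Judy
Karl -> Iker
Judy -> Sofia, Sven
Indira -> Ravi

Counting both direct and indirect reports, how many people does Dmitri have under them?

Dmitri directly manages Cyrus, Jonas. Under Cyrus: Karl, Iker (2). Under Jonas: Judy, Sven, Sofia (3). So Dmitri's organization is 2 direct reports plus everyone under them: 3 + 4 = 7.

7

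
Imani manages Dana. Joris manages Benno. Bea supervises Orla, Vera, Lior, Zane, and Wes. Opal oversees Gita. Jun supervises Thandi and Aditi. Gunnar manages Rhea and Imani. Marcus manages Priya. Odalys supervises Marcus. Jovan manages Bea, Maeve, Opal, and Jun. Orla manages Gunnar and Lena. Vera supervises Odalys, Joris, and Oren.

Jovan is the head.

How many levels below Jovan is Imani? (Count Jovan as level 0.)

Chain from Imani up to Jovan: Imani → Gunnar → Orla → Bea → Jovan. That is 4 steps up, so Imani is 4 levels below Jovan.

4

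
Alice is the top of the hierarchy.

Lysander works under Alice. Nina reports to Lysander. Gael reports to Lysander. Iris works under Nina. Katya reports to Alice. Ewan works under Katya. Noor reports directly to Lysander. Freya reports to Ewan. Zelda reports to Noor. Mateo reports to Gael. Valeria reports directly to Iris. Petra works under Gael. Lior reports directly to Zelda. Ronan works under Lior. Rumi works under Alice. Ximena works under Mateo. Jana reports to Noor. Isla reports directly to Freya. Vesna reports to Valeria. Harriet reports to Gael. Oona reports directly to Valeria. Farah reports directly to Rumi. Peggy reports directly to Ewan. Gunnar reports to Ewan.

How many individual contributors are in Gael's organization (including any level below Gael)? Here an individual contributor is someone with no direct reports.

The people in Gael's organization with no one reporting to them are Harriet, Petra, Ximena. That is 3.

3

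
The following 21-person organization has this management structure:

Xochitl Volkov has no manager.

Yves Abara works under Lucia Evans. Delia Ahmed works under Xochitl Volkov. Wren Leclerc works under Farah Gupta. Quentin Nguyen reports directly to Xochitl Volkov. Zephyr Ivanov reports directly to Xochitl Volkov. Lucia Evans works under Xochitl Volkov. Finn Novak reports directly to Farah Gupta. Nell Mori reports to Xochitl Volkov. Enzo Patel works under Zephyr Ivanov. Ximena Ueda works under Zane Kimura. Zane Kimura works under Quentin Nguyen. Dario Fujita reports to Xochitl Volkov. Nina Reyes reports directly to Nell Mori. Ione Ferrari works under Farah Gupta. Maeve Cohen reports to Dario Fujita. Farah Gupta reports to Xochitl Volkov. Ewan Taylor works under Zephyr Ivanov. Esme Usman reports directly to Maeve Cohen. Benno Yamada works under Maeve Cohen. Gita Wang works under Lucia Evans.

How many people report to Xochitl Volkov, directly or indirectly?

20

Xochitl Volkov directly manages Farah Gupta, Dario Fujita, Zephyr Ivanov, Lucia Evans, Quentin Nguyen, Nell Mori, Delia Ahmed. Under Farah Gupta: Finn Novak, Ione Ferrari, Wren Leclerc (3). Under Dario Fujita: Maeve Cohen, Esme Usman, Benno Yamada (3). Under Zephyr Ivanov: Ewan Taylor, Enzo Patel (2). Under Lucia Evans: Yves Abara, Gita Wang (2). Under Quentin Nguyen: Zane Kimura, Ximena Ueda (2). Under Nell Mori: Nina Reyes (1). Delia Ahmed has no reports. So Xochitl Volkov's organization is 7 direct reports plus everyone under them: 4 + 4 + 3 + 3 + 3 + 2 + 1 = 20.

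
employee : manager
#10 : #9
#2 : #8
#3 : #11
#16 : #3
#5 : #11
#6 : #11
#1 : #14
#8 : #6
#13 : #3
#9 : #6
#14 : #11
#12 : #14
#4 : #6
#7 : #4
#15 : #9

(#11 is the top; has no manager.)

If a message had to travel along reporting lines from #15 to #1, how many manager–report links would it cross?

5

#15 is 3 levels below #11, and #1 is 2 levels below #11 (their lowest common manager). The shortest path runs up from #15 to #11 and back down to #1: 3 + 2 = 5 links.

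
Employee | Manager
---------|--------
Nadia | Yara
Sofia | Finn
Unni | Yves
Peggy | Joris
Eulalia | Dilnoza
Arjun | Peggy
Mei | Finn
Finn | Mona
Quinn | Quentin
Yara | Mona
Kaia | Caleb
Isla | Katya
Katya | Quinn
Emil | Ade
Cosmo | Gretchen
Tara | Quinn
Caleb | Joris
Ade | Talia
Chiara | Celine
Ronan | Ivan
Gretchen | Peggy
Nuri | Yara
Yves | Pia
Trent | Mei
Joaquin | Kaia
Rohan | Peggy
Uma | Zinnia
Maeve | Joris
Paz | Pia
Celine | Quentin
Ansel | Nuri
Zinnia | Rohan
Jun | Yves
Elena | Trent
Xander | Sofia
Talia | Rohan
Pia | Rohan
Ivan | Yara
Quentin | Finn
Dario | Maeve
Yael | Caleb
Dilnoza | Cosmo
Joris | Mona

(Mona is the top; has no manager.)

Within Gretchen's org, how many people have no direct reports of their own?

1

The only person in Gretchen's organization with no one reporting to them is Eulalia. That is 1.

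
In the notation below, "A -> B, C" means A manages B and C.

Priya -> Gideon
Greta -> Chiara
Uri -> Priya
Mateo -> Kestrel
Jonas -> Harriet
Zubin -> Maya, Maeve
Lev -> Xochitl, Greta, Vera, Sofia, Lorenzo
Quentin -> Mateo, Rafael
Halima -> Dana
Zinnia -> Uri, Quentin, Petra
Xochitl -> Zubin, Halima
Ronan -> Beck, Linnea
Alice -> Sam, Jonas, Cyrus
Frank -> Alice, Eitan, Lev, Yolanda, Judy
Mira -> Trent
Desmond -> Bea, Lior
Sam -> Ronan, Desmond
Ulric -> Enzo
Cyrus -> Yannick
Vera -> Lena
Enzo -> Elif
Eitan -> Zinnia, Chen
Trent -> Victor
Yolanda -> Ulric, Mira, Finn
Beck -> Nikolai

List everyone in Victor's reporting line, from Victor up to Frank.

Victor -> Trent -> Mira -> Yolanda -> Frank

Victor reports to Trent. Trent reports to Mira. Mira reports to Yolanda. Yolanda reports to Frank. Frank is at the top.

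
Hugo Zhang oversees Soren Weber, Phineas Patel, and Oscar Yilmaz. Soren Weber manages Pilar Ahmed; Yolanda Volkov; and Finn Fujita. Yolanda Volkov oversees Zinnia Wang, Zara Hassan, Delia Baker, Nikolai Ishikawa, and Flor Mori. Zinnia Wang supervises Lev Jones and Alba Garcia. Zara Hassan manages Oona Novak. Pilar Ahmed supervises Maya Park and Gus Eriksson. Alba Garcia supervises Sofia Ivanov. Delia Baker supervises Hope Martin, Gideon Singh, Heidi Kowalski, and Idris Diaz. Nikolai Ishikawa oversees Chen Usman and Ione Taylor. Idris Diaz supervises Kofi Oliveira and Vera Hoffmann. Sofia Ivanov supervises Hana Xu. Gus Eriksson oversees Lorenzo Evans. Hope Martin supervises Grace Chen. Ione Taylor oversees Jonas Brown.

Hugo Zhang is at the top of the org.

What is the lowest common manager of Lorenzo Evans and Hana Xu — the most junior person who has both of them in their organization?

Lorenzo Evans's chain of managers is Gus Eriksson, Pilar Ahmed, Soren Weber, Hugo Zhang. Hana Xu's chain of managers is Sofia Ivanov, Alba Garcia, Zinnia Wang, Yolanda Volkov, Soren Weber, Hugo Zhang. The first manager that appears in both chains is Soren Weber.

Soren Weber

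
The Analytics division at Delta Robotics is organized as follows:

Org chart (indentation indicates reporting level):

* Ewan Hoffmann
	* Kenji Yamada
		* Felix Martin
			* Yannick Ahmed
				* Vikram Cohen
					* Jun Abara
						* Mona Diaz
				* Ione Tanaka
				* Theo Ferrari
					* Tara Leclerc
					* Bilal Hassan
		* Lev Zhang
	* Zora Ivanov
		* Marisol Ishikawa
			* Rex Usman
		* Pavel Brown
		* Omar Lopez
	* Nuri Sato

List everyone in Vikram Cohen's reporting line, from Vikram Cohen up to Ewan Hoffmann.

Vikram Cohen -> Yannick Ahmed -> Felix Martin -> Kenji Yamada -> Ewan Hoffmann

Vikram Cohen reports to Yannick Ahmed. Yannick Ahmed reports to Felix Martin. Felix Martin reports to Kenji Yamada. Kenji Yamada reports to Ewan Hoffmann. Ewan Hoffmann is at the top.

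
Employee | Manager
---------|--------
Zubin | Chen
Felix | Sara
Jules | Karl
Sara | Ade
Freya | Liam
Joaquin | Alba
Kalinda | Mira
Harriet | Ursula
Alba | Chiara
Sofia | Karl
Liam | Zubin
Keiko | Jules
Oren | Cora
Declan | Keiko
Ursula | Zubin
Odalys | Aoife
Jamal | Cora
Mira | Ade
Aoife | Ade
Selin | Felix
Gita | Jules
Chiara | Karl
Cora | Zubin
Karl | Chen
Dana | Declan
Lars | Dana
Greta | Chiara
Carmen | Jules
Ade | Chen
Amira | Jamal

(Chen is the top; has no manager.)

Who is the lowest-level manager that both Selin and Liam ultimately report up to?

Chen

Selin's chain of managers is Felix, Sara, Ade, Chen. Liam's chain of managers is Zubin, Chen. The first manager that appears in both chains is Chen.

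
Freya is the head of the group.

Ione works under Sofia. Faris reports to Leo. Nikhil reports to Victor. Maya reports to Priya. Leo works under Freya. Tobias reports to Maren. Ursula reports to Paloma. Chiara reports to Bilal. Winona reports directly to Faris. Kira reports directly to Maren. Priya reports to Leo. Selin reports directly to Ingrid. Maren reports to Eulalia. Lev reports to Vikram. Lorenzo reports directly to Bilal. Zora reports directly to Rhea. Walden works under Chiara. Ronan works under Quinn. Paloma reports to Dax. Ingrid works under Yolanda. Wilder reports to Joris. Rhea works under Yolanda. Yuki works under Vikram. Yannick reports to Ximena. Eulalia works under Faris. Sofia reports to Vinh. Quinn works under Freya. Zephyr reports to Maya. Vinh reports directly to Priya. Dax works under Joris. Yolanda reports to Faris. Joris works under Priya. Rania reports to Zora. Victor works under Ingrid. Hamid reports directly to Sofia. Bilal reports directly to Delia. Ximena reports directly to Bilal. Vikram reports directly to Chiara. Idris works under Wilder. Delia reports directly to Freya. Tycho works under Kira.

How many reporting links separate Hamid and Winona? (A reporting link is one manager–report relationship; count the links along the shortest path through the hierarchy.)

Hamid is 4 levels below Leo, and Winona is 2 levels below Leo (their lowest common manager). The shortest path runs up from Hamid to Leo and back down to Winona: 4 + 2 = 6 links.

6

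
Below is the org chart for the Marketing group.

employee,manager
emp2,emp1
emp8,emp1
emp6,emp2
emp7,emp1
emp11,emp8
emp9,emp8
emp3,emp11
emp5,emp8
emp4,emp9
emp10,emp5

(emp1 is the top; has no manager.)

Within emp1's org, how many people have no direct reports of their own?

5

The people in emp1's organization with no one reporting to them are emp7, emp10, emp4, emp3, emp6. That is 5.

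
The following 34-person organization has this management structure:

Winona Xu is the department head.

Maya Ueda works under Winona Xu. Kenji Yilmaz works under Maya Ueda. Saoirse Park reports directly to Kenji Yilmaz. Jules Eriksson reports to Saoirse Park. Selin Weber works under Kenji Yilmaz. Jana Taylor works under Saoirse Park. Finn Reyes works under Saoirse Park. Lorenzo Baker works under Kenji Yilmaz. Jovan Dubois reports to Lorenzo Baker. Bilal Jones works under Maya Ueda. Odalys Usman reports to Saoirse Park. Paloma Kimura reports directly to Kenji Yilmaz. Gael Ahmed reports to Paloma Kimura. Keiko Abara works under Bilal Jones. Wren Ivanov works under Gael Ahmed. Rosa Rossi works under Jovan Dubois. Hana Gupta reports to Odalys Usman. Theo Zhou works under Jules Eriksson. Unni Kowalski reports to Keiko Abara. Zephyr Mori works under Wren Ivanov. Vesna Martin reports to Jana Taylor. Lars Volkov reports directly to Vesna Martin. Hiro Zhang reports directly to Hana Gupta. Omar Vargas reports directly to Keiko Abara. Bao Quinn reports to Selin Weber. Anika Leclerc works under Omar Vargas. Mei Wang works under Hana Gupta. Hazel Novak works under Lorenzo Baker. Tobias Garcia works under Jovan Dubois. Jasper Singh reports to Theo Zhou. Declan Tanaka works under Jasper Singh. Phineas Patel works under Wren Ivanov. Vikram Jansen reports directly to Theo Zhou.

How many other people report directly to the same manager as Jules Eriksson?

3

Jules Eriksson reports to Saoirse Park. Saoirse Park's other direct reports are Jana Taylor, Finn Reyes, Odalys Usman — 3 peers.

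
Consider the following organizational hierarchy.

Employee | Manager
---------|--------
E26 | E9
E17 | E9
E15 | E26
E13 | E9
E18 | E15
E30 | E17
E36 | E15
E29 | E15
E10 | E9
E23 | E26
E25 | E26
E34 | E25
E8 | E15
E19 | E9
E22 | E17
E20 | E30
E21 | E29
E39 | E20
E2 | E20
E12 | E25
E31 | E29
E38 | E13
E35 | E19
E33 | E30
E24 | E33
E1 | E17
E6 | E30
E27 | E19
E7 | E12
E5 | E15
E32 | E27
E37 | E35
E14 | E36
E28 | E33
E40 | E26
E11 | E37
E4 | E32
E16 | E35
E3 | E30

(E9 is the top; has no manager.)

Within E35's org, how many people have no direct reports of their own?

2

The people in E35's organization with no one reporting to them are E16, E11. That is 2.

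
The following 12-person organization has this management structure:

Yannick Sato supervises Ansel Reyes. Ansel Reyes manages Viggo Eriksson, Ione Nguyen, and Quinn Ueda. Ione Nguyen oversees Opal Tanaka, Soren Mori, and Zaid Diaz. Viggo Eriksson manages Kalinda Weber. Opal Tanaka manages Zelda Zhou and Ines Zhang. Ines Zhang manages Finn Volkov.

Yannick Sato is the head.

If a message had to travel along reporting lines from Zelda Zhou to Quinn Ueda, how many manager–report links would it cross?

Zelda Zhou is 3 levels below Ansel Reyes, and Quinn Ueda is 1 level below Ansel Reyes (their lowest common manager). The shortest path runs up from Zelda Zhou to Ansel Reyes and back down to Quinn Ueda: 3 + 1 = 4 links.

4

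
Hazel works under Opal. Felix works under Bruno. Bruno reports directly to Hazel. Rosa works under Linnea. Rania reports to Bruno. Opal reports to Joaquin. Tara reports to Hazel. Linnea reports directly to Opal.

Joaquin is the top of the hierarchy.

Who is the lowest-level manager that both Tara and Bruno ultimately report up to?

Hazel

Tara's chain of managers is Hazel, Opal, Joaquin. Bruno's chain of managers is Hazel, Opal, Joaquin. The first manager that appears in both chains is Hazel.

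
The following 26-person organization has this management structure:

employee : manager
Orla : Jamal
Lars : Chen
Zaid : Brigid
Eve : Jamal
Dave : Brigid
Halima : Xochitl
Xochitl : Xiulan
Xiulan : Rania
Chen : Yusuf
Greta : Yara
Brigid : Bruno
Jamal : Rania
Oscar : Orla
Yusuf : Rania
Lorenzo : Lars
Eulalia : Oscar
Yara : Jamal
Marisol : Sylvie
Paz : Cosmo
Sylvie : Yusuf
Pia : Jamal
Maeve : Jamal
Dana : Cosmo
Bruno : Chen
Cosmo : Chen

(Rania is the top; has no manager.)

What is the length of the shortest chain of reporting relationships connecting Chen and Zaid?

Zaid is in Chen's organization: the chain from Zaid up to Chen is Zaid → Brigid → Bruno → Chen, which is 3 links.

3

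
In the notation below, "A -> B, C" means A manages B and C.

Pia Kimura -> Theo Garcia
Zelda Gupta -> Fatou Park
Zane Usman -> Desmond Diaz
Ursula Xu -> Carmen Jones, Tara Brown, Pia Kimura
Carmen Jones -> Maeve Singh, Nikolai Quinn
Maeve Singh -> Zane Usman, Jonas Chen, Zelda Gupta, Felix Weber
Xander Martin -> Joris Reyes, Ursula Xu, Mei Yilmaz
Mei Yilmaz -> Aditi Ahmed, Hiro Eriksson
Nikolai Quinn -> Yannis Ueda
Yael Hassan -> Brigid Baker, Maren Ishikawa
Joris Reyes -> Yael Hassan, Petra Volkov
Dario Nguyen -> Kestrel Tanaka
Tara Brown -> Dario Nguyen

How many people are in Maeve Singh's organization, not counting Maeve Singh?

Maeve Singh directly manages Zane Usman, Jonas Chen, Zelda Gupta, Felix Weber. Under Zane Usman: Desmond Diaz (1). Jonas Chen has no reports. Under Zelda Gupta: Fatou Park (1). Felix Weber has no reports. So Maeve Singh's organization is 4 direct reports plus everyone under them: 2 + 1 + 2 + 1 = 6.

6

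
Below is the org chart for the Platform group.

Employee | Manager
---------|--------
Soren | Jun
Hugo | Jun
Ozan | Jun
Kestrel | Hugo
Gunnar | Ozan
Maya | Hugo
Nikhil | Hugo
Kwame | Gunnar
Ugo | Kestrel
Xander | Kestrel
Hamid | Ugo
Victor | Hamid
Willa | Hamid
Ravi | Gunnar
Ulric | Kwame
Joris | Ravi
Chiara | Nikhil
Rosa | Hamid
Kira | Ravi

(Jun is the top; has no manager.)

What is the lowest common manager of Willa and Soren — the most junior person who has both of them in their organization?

Jun

Willa's chain of managers is Hamid, Ugo, Kestrel, Hugo, Jun. Soren's chain of managers is Jun. The first manager that appears in both chains is Jun.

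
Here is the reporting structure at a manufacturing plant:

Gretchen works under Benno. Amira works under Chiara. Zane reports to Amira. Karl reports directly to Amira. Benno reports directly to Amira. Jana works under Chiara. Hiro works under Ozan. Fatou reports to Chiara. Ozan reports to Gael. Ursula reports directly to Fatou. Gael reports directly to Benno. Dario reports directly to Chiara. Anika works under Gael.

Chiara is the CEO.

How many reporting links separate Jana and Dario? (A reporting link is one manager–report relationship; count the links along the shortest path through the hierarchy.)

2

Jana is 1 level below Chiara, and Dario is 1 level below Chiara (their lowest common manager). The shortest path runs up from Jana to Chiara and back down to Dario: 1 + 1 = 2 links.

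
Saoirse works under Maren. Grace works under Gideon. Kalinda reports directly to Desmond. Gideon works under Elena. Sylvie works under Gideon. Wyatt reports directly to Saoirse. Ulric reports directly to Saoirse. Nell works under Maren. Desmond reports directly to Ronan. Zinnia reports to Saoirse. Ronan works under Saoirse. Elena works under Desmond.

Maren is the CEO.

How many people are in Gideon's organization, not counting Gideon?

Gideon directly manages Sylvie, Grace. Sylvie has no reports. Grace has no reports. So Gideon's organization is 2 direct reports plus everyone under them: 1 + 1 = 2.

2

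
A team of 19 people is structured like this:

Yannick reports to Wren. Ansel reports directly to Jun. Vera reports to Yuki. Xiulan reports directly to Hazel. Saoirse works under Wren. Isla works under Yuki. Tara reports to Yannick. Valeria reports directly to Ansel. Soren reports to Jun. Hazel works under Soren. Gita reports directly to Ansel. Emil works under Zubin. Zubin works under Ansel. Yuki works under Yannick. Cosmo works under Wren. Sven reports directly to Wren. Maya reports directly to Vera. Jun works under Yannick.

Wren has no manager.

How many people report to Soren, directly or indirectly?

2

Soren directly manages Hazel. Under Hazel: Xiulan (1). That's 2 in total.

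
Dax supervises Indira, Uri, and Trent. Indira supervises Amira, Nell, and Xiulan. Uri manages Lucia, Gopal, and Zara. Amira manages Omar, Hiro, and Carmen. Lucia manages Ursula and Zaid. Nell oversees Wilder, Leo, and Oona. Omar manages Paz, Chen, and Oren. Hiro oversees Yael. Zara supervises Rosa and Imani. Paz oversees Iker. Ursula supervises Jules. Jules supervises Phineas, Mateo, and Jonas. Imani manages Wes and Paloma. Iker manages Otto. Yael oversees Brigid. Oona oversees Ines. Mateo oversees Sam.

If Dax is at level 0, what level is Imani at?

3

Chain from Imani up to Dax: Imani → Zara → Uri → Dax. That is 3 steps up, so Imani is 3 levels below Dax.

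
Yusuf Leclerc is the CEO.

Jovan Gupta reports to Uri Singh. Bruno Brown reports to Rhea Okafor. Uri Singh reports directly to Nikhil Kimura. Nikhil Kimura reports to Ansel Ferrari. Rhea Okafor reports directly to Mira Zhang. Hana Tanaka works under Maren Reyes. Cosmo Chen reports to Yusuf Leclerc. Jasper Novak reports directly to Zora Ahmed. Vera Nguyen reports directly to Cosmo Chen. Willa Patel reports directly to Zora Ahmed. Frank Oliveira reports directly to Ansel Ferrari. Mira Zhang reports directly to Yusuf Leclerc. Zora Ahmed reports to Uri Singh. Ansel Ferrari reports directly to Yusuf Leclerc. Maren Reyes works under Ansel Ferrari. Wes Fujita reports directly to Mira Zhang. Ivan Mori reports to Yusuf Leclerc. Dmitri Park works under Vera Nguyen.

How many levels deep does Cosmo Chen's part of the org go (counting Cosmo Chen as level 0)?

2

The longest chain under Cosmo Chen runs Cosmo Chen → Vera Nguyen → Dmitri Park, which is 2 levels below Cosmo Chen.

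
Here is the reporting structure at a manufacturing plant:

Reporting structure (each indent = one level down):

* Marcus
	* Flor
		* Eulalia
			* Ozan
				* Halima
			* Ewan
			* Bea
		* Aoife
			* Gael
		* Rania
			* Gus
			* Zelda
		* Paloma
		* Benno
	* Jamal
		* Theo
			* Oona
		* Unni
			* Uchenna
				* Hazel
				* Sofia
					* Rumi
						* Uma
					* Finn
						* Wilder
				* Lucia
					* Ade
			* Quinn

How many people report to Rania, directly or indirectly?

2

Rania directly manages Gus, Zelda. Gus has no reports. Zelda has no reports. So Rania's organization is 2 direct reports plus everyone under them: 1 + 1 = 2.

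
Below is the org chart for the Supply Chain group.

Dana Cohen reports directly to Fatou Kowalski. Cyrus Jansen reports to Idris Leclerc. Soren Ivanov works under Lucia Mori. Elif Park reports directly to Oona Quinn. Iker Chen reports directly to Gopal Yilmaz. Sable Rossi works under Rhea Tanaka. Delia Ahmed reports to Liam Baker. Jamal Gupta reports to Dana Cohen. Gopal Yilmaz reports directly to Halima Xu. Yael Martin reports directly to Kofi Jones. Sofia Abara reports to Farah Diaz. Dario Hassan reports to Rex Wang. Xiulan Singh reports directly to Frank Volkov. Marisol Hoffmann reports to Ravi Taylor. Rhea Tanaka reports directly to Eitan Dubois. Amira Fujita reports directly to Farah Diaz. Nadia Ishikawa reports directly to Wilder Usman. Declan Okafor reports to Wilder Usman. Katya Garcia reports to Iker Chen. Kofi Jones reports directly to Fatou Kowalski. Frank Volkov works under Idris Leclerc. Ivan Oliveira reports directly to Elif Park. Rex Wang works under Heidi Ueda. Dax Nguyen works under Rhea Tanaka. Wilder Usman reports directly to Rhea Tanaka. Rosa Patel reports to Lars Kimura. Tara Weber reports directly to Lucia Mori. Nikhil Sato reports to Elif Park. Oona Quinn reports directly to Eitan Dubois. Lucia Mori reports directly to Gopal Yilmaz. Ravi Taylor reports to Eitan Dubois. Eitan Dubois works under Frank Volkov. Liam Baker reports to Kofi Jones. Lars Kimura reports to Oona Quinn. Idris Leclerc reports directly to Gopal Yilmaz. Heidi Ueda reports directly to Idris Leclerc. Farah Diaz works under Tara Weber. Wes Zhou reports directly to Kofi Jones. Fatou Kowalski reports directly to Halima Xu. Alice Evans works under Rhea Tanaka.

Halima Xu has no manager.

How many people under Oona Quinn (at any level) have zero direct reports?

The people in Oona Quinn's organization with no one reporting to them are Rosa Patel, Nikhil Sato, Ivan Oliveira. That is 3.

3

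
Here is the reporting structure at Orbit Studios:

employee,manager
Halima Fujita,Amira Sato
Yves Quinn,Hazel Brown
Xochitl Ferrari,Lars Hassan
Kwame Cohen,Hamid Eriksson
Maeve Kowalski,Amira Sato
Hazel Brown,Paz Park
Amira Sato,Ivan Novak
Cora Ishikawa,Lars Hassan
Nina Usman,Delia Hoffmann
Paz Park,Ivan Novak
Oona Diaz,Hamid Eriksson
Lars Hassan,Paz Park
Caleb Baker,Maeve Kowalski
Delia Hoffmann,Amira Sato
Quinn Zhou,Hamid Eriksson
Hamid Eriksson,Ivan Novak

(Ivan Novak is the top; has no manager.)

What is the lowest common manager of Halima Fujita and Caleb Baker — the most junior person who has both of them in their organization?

Halima Fujita's chain of managers is Amira Sato, Ivan Novak. Caleb Baker's chain of managers is Maeve Kowalski, Amira Sato, Ivan Novak. The first manager that appears in both chains is Amira Sato.

Amira Sato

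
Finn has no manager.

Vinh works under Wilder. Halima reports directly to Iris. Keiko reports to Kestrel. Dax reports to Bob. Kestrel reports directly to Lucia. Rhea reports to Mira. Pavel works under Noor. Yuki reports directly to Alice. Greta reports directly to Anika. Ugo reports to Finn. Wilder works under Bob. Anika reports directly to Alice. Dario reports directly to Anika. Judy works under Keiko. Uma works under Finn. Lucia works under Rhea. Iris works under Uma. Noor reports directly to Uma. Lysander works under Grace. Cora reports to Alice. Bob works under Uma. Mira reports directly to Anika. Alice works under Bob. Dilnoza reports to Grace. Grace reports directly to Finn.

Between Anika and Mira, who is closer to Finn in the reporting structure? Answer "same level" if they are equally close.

Anika is 4 levels below Finn; Mira is 5. Anika is higher.

Anika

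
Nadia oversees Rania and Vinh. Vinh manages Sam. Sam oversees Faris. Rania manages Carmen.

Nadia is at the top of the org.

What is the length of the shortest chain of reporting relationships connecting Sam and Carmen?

Sam is 2 levels below Nadia, and Carmen is 2 levels below Nadia (their lowest common manager). The shortest path runs up from Sam to Nadia and back down to Carmen: 2 + 2 = 4 links.

4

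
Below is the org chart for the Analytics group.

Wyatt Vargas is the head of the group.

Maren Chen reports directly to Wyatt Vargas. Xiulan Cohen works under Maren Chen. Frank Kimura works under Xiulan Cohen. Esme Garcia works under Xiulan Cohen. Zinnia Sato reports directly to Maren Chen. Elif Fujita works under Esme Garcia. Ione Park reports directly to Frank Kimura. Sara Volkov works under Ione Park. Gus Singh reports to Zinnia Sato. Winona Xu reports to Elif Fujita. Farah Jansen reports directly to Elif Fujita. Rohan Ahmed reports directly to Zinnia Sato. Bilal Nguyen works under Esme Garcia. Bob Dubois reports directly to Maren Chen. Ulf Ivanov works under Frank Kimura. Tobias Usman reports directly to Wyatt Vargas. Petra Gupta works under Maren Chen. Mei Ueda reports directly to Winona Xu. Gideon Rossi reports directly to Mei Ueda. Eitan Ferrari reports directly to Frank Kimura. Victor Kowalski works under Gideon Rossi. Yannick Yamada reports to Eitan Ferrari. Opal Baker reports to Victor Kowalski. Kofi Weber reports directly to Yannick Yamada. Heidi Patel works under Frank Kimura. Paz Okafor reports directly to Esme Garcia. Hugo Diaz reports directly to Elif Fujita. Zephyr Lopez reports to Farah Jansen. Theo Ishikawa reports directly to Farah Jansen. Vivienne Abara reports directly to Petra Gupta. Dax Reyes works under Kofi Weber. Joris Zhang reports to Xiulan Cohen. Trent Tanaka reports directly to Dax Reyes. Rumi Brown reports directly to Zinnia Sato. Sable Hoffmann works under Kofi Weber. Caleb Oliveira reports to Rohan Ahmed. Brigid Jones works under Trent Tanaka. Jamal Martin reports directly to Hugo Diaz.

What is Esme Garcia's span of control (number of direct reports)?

3

Esme Garcia directly manages Elif Fujita, Bilal Nguyen, Paz Okafor. That is 3 direct reports.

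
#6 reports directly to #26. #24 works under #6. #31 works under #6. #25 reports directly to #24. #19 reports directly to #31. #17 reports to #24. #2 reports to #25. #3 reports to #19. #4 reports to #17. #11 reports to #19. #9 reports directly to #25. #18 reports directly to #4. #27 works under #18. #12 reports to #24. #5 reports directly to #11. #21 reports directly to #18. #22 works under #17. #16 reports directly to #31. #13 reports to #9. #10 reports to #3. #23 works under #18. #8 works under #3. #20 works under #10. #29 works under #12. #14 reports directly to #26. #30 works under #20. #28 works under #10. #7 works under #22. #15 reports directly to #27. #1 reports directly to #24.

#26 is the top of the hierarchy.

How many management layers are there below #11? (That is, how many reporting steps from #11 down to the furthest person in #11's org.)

1

The longest chain under #11 runs #11 → #5, which is 1 level below #11.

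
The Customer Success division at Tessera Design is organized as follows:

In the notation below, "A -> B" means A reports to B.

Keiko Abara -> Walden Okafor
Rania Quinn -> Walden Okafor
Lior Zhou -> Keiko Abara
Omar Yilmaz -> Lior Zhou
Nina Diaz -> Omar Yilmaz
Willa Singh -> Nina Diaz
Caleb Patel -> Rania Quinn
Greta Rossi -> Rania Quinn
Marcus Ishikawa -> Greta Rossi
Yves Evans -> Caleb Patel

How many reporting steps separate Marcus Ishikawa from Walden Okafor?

Chain from Marcus Ishikawa up to Walden Okafor: Marcus Ishikawa → Greta Rossi → Rania Quinn → Walden Okafor. That is 3 steps up, so Marcus Ishikawa is 3 levels below Walden Okafor.

3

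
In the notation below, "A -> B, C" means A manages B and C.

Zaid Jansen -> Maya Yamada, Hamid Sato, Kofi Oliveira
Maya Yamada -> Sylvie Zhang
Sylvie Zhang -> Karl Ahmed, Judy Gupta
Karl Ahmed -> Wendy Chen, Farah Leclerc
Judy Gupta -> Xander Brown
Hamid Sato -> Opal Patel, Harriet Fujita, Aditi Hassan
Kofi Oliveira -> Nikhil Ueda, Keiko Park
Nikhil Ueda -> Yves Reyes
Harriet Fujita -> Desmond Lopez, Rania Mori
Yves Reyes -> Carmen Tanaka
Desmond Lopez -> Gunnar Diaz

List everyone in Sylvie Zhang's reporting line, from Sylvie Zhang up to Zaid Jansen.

Sylvie Zhang -> Maya Yamada -> Zaid Jansen

Sylvie Zhang reports to Maya Yamada. Maya Yamada reports to Zaid Jansen. Zaid Jansen is at the top.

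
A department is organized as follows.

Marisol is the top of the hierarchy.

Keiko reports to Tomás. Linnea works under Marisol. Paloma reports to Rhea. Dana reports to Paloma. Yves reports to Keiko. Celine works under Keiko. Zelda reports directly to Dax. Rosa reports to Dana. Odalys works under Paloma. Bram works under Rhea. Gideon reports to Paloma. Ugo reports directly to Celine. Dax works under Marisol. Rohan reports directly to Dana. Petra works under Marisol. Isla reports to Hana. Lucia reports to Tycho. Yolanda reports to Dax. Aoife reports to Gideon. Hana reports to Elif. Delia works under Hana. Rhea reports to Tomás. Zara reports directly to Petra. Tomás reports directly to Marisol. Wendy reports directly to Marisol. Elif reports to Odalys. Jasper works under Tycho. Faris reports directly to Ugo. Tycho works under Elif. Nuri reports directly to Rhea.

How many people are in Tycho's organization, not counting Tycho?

Tycho directly manages Jasper, Lucia. Jasper has no reports. Lucia has no reports. So Tycho's organization is 2 direct reports plus everyone under them: 1 + 1 = 2.

2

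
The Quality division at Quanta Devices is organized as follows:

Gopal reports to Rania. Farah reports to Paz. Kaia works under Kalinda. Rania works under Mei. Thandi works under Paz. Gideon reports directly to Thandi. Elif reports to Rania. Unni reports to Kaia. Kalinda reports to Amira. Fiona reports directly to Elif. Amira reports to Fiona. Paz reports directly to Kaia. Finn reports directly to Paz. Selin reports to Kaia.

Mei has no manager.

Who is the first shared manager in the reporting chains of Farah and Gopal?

Farah's chain of managers is Paz, Kaia, Kalinda, Amira, Fiona, Elif, Rania, Mei. Gopal's chain of managers is Rania, Mei. The first manager that appears in both chains is Rania.

Rania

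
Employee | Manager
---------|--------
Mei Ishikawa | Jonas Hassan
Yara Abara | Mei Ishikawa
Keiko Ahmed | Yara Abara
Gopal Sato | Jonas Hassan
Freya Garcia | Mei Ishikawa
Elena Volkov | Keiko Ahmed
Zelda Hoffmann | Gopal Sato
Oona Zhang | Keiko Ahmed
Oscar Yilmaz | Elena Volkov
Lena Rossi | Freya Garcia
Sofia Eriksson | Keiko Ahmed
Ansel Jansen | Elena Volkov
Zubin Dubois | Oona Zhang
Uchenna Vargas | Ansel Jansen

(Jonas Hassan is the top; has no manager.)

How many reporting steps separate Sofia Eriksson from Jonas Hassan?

Chain from Sofia Eriksson up to Jonas Hassan: Sofia Eriksson → Keiko Ahmed → Yara Abara → Mei Ishikawa → Jonas Hassan. That is 4 steps up, so Sofia Eriksson is 4 levels below Jonas Hassan.

4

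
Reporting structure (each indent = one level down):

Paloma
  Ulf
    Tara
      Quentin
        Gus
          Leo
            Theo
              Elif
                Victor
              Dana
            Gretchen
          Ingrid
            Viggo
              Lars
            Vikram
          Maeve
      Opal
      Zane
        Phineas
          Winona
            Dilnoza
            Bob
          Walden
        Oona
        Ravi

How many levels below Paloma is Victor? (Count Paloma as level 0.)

8

Chain from Victor up to Paloma: Victor → Elif → Theo → Leo → Gus → Quentin → Tara → Ulf → Paloma. That is 8 steps up, so Victor is 8 levels below Paloma.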